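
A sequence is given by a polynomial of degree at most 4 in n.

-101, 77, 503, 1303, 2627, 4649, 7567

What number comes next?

D1: 178, 426, 800, 1324, 2022, 2918
D2: 248, 374, 524, 698, 896
D3: 126, 150, 174, 198
D4: 24, 24, 24
Fourth differences constant at 24.
198 + 24 = 222;  896 + 222 = 1118;  2918 + 1118 = 4036;  7567 + 4036 = 11603

11603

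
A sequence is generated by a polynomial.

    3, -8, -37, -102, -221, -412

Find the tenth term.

D1: -11  -29  -65  -119  -191
D2: -18  -36  -54  -72
D3: -18  -18  -18
The third differences are constant (-18).
-72 − 18 = -90;  -191 − 90 = -281;  -412 − 281 = -693
-90 − 18 = -108;  -281 − 108 = -389;  -693 − 389 = -1082
-108 − 18 = -126;  -389 − 126 = -515;  -1082 − 515 = -1597
-126 − 18 = -144;  -515 − 144 = -659;  -1597 − 659 = -2256

-2256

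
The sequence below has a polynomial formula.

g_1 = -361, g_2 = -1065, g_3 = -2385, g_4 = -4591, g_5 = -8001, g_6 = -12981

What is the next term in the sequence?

D1: -704, -1320, -2206, -3410, -4980
D2: -616, -886, -1204, -1570
D3: -270, -318, -366
D4: -48, -48
Fourth differences constant at -48.
-366 − 48 = -414;  -1570 − 414 = -1984;  -4980 − 1984 = -6964;  -12981 − 6964 = -19945

-19945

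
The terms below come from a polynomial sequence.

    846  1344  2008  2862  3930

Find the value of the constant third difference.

24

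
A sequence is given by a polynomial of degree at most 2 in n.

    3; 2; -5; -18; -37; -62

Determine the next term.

-1, -7, -13, -19, -25
-6, -6, -6, -6
Second differences constant at -6.
-25 − 6 = -31;  -62 − 31 = -93

-93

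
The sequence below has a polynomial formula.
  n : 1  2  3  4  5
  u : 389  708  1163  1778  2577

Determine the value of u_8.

6318

Δ: 319, 455, 615, 799
Δ²: 136, 160, 184
Δ³: 24, 24
Constant third difference = 24, so extend:
184 + 24 = 208;  799 + 208 = 1007;  2577 + 1007 = 3584
208 + 24 = 232;  1007 + 232 = 1239;  3584 + 1239 = 4823
232 + 24 = 256;  1239 + 256 = 1495;  4823 + 1495 = 6318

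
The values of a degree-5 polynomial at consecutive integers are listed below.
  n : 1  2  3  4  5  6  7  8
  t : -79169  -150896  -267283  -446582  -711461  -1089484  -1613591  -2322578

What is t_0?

-71727  -116387  -179299  -264879  -378023  -524107  -708987
-44660  -62912  -85580  -113144  -146084  -184880
-18252  -22668  -27564  -32940  -38796
-4416  -4896  -5376  -5856
-480  -480  -480
The fifth differences are constant at -480.
Work back: -4416 + 480 = -3936;  -18252 + 3936 = -14316;  -44660 + 14316 = -30344;  -71727 + 30344 = -41383;  -79169 + 41383 = -37786

-37786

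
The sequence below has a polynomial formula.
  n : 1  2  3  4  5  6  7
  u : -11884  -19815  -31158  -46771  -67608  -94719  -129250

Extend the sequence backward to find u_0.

-6603

Δ: -7931  -11343  -15613  -20837  -27111  -34531
Δ²: -3412  -4270  -5224  -6274  -7420
Δ³: -858  -954  -1050  -1146
Δ⁴: -96  -96  -96
The fourth differences are constant at -96.
Work back: -858 + 96 = -762;  -3412 + 762 = -2650;  -7931 + 2650 = -5281;  -11884 + 5281 = -6603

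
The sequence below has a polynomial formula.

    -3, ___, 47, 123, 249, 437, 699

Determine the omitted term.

Using the last 5 terms:
76  126  188  262
50  62  74
12  12
Constant third difference = 12.
Extend backward: 50 − 12 = 38;  76 − 38 = 38;  47 − 38 = 9

9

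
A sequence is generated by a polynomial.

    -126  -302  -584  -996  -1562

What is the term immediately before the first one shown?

Δ: -176, -282, -412, -566
Δ²: -106, -130, -154
Δ³: -24, -24
The third differences are constant at -24.
Work back: -106 + 24 = -82;  -176 + 82 = -94;  -126 + 94 = -32

-32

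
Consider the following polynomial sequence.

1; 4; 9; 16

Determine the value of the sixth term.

36

First differences: 3, 5, 7
Second differences: 2, 2
Constant second difference = 2, so extend:
7 + 2 = 9;  16 + 9 = 25
9 + 2 = 11;  25 + 11 = 36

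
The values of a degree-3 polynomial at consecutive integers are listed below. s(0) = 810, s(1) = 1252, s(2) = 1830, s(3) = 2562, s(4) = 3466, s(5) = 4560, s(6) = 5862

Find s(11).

16122

Δ: 442, 578, 732, 904, 1094, 1302
Δ²: 136, 154, 172, 190, 208
Δ³: 18, 18, 18, 18
Third differences constant at 18.
208 + 18 = 226;  1302 + 226 = 1528;  5862 + 1528 = 7390
226 + 18 = 244;  1528 + 244 = 1772;  7390 + 1772 = 9162
244 + 18 = 262;  1772 + 262 = 2034;  9162 + 2034 = 11196
262 + 18 = 280;  2034 + 280 = 2314;  11196 + 2314 = 13510
280 + 18 = 298;  2314 + 298 = 2612;  13510 + 2612 = 16122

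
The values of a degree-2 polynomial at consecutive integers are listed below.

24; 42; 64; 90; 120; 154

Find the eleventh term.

384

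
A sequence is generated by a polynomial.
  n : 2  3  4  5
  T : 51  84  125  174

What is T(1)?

33, 41, 49
8, 8
The second differences are constant at 8.
Work back: 33 − 8 = 25;  51 − 25 = 26

26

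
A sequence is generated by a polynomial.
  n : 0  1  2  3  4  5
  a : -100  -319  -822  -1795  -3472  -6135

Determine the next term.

Δ: -219, -503, -973, -1677, -2663
Δ²: -284, -470, -704, -986
Δ³: -186, -234, -282
Δ⁴: -48, -48
The fourth differences are constant (-48).
-282 − 48 = -330;  -986 − 330 = -1316;  -2663 − 1316 = -3979;  -6135 − 3979 = -10114

-10114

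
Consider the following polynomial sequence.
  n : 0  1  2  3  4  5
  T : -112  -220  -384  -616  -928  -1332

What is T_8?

-3216

Δ: -108 , -164 , -232 , -312 , -404
Δ²: -56 , -68 , -80 , -92
Δ³: -12 , -12 , -12
The third differences are constant (-12).
-92 − 12 = -104;  -404 − 104 = -508;  -1332 − 508 = -1840
-104 − 12 = -116;  -508 − 116 = -624;  -1840 − 624 = -2464
-116 − 12 = -128;  -624 − 128 = -752;  -2464 − 752 = -3216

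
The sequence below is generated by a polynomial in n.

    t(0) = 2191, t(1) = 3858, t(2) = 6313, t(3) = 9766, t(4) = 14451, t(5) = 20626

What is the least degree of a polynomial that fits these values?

4

Δ: 1667, 2455, 3453, 4685, 6175
Δ²: 788, 998, 1232, 1490
Δ³: 210, 234, 258
Δ⁴: 24, 24
The fourth differences are constant, so the polynomial has degree 4.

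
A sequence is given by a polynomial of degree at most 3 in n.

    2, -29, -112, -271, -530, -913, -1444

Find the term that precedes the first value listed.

5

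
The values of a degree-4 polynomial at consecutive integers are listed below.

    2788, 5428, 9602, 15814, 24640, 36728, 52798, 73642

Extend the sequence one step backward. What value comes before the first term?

1250

2640  4174  6212  8826  12088  16070  20844
1534  2038  2614  3262  3982  4774
504  576  648  720  792
72  72  72  72
The fourth differences are constant at 72.
Work back: 504 − 72 = 432;  1534 − 432 = 1102;  2640 − 1102 = 1538;  2788 − 1538 = 1250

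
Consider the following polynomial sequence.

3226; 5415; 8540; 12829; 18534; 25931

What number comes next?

D1: 2189 , 3125 , 4289 , 5705 , 7397
D2: 936 , 1164 , 1416 , 1692
D3: 228 , 252 , 276
D4: 24 , 24
The fourth differences are constant (24).
276 + 24 = 300;  1692 + 300 = 1992;  7397 + 1992 = 9389;  25931 + 9389 = 35320

35320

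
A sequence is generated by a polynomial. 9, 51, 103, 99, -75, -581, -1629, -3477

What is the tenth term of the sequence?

-10845

42, 52, -4, -174, -506, -1048, -1848
10, -56, -170, -332, -542, -800
-66, -114, -162, -210, -258
-48, -48, -48, -48
Constant fourth difference = -48, so extend:
-258 − 48 = -306;  -800 − 306 = -1106;  -1848 − 1106 = -2954;  -3477 − 2954 = -6431
-306 − 48 = -354;  -1106 − 354 = -1460;  -2954 − 1460 = -4414;  -6431 − 4414 = -10845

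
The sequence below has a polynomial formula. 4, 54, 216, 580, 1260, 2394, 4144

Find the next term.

6696

First differences: 50 , 162 , 364 , 680 , 1134 , 1750
Second differences: 112 , 202 , 316 , 454 , 616
Third differences: 90 , 114 , 138 , 162
Fourth differences: 24 , 24 , 24
Constant fourth difference = 24, so extend:
162 + 24 = 186;  616 + 186 = 802;  1750 + 802 = 2552;  4144 + 2552 = 6696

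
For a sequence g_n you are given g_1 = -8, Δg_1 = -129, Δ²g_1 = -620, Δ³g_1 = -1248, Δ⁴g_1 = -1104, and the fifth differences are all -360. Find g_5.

-10340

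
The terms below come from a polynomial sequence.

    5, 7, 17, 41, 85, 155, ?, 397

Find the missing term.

257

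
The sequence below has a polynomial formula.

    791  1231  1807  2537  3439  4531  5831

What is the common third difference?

First differences: 440, 576, 730, 902, 1092, 1300
Second differences: 136, 154, 172, 190, 208
Third differences: 18, 18, 18, 18

18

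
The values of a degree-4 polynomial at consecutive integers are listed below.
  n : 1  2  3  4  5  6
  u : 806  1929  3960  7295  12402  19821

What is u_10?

First differences: 1123 , 2031 , 3335 , 5107 , 7419
Second differences: 908 , 1304 , 1772 , 2312
Third differences: 396 , 468 , 540
Fourth differences: 72 , 72
Constant fourth difference = 72, so extend:
540 + 72 = 612;  2312 + 612 = 2924;  7419 + 2924 = 10343;  19821 + 10343 = 30164
612 + 72 = 684;  2924 + 684 = 3608;  10343 + 3608 = 13951;  30164 + 13951 = 44115
684 + 72 = 756;  3608 + 756 = 4364;  13951 + 4364 = 18315;  44115 + 18315 = 62430
756 + 72 = 828;  4364 + 828 = 5192;  18315 + 5192 = 23507;  62430 + 23507 = 85937

85937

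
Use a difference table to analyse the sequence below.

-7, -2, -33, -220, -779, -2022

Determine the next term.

-4357

D1: 5, -31, -187, -559, -1243
D2: -36, -156, -372, -684
D3: -120, -216, -312
D4: -96, -96
Constant fourth difference = -96, so extend:
-312 − 96 = -408;  -684 − 408 = -1092;  -1243 − 1092 = -2335;  -2022 − 2335 = -4357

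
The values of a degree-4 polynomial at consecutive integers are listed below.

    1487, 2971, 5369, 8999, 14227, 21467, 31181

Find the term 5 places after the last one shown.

136391

Δ: 1484, 2398, 3630, 5228, 7240, 9714
Δ²: 914, 1232, 1598, 2012, 2474
Δ³: 318, 366, 414, 462
Δ⁴: 48, 48, 48
The fourth differences are constant (48).
462 + 48 = 510;  2474 + 510 = 2984;  9714 + 2984 = 12698;  31181 + 12698 = 43879
510 + 48 = 558;  2984 + 558 = 3542;  12698 + 3542 = 16240;  43879 + 16240 = 60119
558 + 48 = 606;  3542 + 606 = 4148;  16240 + 4148 = 20388;  60119 + 20388 = 80507
606 + 48 = 654;  4148 + 654 = 4802;  20388 + 4802 = 25190;  80507 + 25190 = 105697
654 + 48 = 702;  4802 + 702 = 5504;  25190 + 5504 = 30694;  105697 + 30694 = 136391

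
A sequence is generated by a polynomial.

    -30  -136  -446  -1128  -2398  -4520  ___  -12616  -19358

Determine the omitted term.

Using the first 6 terms:
-106  -310  -682  -1270  -2122
-204  -372  -588  -852
-168  -216  -264
-48  -48
Constant fourth difference = -48.
Extend forward: -264 − 48 = -312;  -852 − 312 = -1164;  -2122 − 1164 = -3286;  -4520 − 3286 = -7806

-7806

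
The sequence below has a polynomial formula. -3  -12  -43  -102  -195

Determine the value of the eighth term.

D1: -9 , -31 , -59 , -93
D2: -22 , -28 , -34
D3: -6 , -6
Constant third difference = -6, so extend:
-34 − 6 = -40;  -93 − 40 = -133;  -195 − 133 = -328
-40 − 6 = -46;  -133 − 46 = -179;  -328 − 179 = -507
-46 − 6 = -52;  -179 − 52 = -231;  -507 − 231 = -738

-738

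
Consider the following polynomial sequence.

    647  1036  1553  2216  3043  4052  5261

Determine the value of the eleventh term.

12457

Δ: 389, 517, 663, 827, 1009, 1209
Δ²: 128, 146, 164, 182, 200
Δ³: 18, 18, 18, 18
Third differences constant at 18.
200 + 18 = 218;  1209 + 218 = 1427;  5261 + 1427 = 6688
218 + 18 = 236;  1427 + 236 = 1663;  6688 + 1663 = 8351
236 + 18 = 254;  1663 + 254 = 1917;  8351 + 1917 = 10268
254 + 18 = 272;  1917 + 272 = 2189;  10268 + 2189 = 12457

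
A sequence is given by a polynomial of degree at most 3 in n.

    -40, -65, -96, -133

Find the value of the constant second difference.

Δ: -25, -31, -37
Δ²: -6, -6

-6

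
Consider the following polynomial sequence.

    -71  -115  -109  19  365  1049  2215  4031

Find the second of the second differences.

Δ: -44, 6, 128, 346, 684, 1166, 1816
Δ²: 50, 122, 218, 338, 482, 650
Δ³: 72, 96, 120, 144, 168
Δ⁴: 24, 24, 24, 24

122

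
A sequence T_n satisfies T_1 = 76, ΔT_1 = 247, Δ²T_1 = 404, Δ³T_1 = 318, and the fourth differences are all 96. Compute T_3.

Build the table forward from the leading diagonal:
D4: 96, 96, 96
D3: 318, 414, 510
D2: 404, 722, 1136
D1: 247, 651, 1373
T: 76, 323, 974

974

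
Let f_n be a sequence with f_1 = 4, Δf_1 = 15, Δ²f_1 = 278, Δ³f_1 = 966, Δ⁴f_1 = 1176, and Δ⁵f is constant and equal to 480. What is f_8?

Build the table forward from the leading diagonal:
D5: 480  480  480  480  480  480  480  480
D4: 1176  1656  2136  2616  3096  3576  4056  4536
D3: 966  2142  3798  5934  8550  11646  15222  19278
D2: 278  1244  3386  7184  13118  21668  33314  48536
D1: 15  293  1537  4923  12107  25225  46893  80207
f: 4  19  312  1849  6772  18879  44104  90997

90997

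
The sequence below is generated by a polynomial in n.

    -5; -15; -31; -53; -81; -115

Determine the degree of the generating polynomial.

D1: -10, -16, -22, -28, -34
D2: -6, -6, -6, -6
The second differences are constant, so the polynomial has degree 2.

2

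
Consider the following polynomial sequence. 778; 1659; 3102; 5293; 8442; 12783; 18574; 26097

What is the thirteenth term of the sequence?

D1: 881 , 1443 , 2191 , 3149 , 4341 , 5791 , 7523
D2: 562 , 748 , 958 , 1192 , 1450 , 1732
D3: 186 , 210 , 234 , 258 , 282
D4: 24 , 24 , 24 , 24
Constant fourth difference = 24, so extend:
282 + 24 = 306;  1732 + 306 = 2038;  7523 + 2038 = 9561;  26097 + 9561 = 35658
306 + 24 = 330;  2038 + 330 = 2368;  9561 + 2368 = 11929;  35658 + 11929 = 47587
330 + 24 = 354;  2368 + 354 = 2722;  11929 + 2722 = 14651;  47587 + 14651 = 62238
354 + 24 = 378;  2722 + 378 = 3100;  14651 + 3100 = 17751;  62238 + 17751 = 79989
378 + 24 = 402;  3100 + 402 = 3502;  17751 + 3502 = 21253;  79989 + 21253 = 101242

101242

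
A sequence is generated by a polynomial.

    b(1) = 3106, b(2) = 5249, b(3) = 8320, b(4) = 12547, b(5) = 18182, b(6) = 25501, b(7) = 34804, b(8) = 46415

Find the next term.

First differences: 2143  3071  4227  5635  7319  9303  11611
Second differences: 928  1156  1408  1684  1984  2308
Third differences: 228  252  276  300  324
Fourth differences: 24  24  24  24
The fourth differences are constant (24).
324 + 24 = 348;  2308 + 348 = 2656;  11611 + 2656 = 14267;  46415 + 14267 = 60682

60682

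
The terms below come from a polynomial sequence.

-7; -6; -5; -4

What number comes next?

-3

First differences: 1  1  1
The first differences are constant (1).
-4 + 1 = -3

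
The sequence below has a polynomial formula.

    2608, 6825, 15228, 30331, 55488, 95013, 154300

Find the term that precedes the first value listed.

D1: 4217, 8403, 15103, 25157, 39525, 59287
D2: 4186, 6700, 10054, 14368, 19762
D3: 2514, 3354, 4314, 5394
D4: 840, 960, 1080
D5: 120, 120
The fifth differences are constant at 120.
Work back: 840 − 120 = 720;  2514 − 720 = 1794;  4186 − 1794 = 2392;  4217 − 2392 = 1825;  2608 − 1825 = 783

783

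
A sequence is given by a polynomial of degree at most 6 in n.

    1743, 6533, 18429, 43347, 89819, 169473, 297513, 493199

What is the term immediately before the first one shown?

279

D1: 4790  11896  24918  46472  79654  128040  195686
D2: 7106  13022  21554  33182  48386  67646
D3: 5916  8532  11628  15204  19260
D4: 2616  3096  3576  4056
D5: 480  480  480
The fifth differences are constant at 480.
Work back: 2616 − 480 = 2136;  5916 − 2136 = 3780;  7106 − 3780 = 3326;  4790 − 3326 = 1464;  1743 − 1464 = 279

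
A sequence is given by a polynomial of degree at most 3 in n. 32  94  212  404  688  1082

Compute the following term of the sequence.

1604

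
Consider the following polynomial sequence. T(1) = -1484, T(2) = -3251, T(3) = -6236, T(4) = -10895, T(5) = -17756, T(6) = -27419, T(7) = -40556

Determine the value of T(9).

-80300

Δ: -1767, -2985, -4659, -6861, -9663, -13137
Δ²: -1218, -1674, -2202, -2802, -3474
Δ³: -456, -528, -600, -672
Δ⁴: -72, -72, -72
Constant fourth difference = -72, so extend:
-672 − 72 = -744;  -3474 − 744 = -4218;  -13137 − 4218 = -17355;  -40556 − 17355 = -57911
-744 − 72 = -816;  -4218 − 816 = -5034;  -17355 − 5034 = -22389;  -57911 − 22389 = -80300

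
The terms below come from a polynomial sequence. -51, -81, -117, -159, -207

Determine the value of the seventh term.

D1: -30  -36  -42  -48
D2: -6  -6  -6
Second differences constant at -6.
-48 − 6 = -54;  -207 − 54 = -261
-54 − 6 = -60;  -261 − 60 = -321

-321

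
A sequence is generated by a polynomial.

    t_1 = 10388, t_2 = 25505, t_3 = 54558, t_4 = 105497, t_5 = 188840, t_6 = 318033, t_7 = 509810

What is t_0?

3465

First differences: 15117  29053  50939  83343  129193  191777
Second differences: 13936  21886  32404  45850  62584
Third differences: 7950  10518  13446  16734
Fourth differences: 2568  2928  3288
Fifth differences: 360  360
The fifth differences are constant at 360.
Work back: 2568 − 360 = 2208;  7950 − 2208 = 5742;  13936 − 5742 = 8194;  15117 − 8194 = 6923;  10388 − 6923 = 3465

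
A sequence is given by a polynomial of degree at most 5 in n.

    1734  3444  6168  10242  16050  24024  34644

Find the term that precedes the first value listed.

750

D1: 1710, 2724, 4074, 5808, 7974, 10620
D2: 1014, 1350, 1734, 2166, 2646
D3: 336, 384, 432, 480
D4: 48, 48, 48
The fourth differences are constant at 48.
Work back: 336 − 48 = 288;  1014 − 288 = 726;  1710 − 726 = 984;  1734 − 984 = 750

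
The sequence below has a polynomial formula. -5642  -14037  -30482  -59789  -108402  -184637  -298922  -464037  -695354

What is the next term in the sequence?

-1011077

-8395 , -16445 , -29307 , -48613 , -76235 , -114285 , -165115 , -231317
-8050 , -12862 , -19306 , -27622 , -38050 , -50830 , -66202
-4812 , -6444 , -8316 , -10428 , -12780 , -15372
-1632 , -1872 , -2112 , -2352 , -2592
-240 , -240 , -240 , -240
Constant fifth difference = -240, so extend:
-2592 − 240 = -2832;  -15372 − 2832 = -18204;  -66202 − 18204 = -84406;  -231317 − 84406 = -315723;  -695354 − 315723 = -1011077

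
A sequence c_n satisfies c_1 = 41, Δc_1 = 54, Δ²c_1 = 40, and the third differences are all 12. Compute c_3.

189

Build the table forward from the leading diagonal:
Δ³: 12, 12, 12
Δ²: 40, 52, 64
Δ: 54, 94, 146
c: 41, 95, 189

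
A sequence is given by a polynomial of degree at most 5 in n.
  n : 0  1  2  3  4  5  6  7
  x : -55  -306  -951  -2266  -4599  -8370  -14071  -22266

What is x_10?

-68535

D1: -251, -645, -1315, -2333, -3771, -5701, -8195
D2: -394, -670, -1018, -1438, -1930, -2494
D3: -276, -348, -420, -492, -564
D4: -72, -72, -72, -72
Fourth differences constant at -72.
-564 − 72 = -636;  -2494 − 636 = -3130;  -8195 − 3130 = -11325;  -22266 − 11325 = -33591
-636 − 72 = -708;  -3130 − 708 = -3838;  -11325 − 3838 = -15163;  -33591 − 15163 = -48754
-708 − 72 = -780;  -3838 − 780 = -4618;  -15163 − 4618 = -19781;  -48754 − 19781 = -68535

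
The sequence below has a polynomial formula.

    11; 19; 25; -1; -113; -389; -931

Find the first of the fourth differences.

-24

First differences: 8, 6, -26, -112, -276, -542
Second differences: -2, -32, -86, -164, -266
Third differences: -30, -54, -78, -102
Fourth differences: -24, -24, -24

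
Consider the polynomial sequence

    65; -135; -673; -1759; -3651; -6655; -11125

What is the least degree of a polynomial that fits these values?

4

Δ: -200, -538, -1086, -1892, -3004, -4470
Δ²: -338, -548, -806, -1112, -1466
Δ³: -210, -258, -306, -354
Δ⁴: -48, -48, -48
The fourth differences are constant, so the polynomial has degree 4.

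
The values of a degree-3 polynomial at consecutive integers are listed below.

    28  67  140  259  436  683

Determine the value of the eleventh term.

First differences: 39  73  119  177  247
Second differences: 34  46  58  70
Third differences: 12  12  12
The third differences are constant (12).
70 + 12 = 82;  247 + 82 = 329;  683 + 329 = 1012
82 + 12 = 94;  329 + 94 = 423;  1012 + 423 = 1435
94 + 12 = 106;  423 + 106 = 529;  1435 + 529 = 1964
106 + 12 = 118;  529 + 118 = 647;  1964 + 647 = 2611
118 + 12 = 130;  647 + 130 = 777;  2611 + 777 = 3388

3388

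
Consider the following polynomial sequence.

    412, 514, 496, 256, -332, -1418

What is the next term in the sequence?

-3176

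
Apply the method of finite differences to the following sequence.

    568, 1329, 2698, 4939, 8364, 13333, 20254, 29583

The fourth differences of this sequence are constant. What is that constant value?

48

Δ: 761, 1369, 2241, 3425, 4969, 6921, 9329
Δ²: 608, 872, 1184, 1544, 1952, 2408
Δ³: 264, 312, 360, 408, 456
Δ⁴: 48, 48, 48, 48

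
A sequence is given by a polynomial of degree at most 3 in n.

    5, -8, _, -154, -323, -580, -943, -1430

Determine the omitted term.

-55

Using the last 5 terms:
Δ: -169, -257, -363, -487
Δ²: -88, -106, -124
Δ³: -18, -18
Constant third difference = -18.
Extend backward: -88 + 18 = -70;  -169 + 70 = -99;  -154 + 99 = -55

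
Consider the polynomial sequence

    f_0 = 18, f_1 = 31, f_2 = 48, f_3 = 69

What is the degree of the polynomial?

D1: 13, 17, 21
D2: 4, 4
The second differences are constant, so the polynomial has degree 2.

2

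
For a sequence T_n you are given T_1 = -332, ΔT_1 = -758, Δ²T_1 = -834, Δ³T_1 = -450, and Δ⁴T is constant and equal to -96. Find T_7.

Build the table forward from the leading diagonal:
Fourth differences: -96  -96  -96  -96  -96  -96  -96
Third differences: -450  -546  -642  -738  -834  -930  -1026
Second differences: -834  -1284  -1830  -2472  -3210  -4044  -4974
First differences: -758  -1592  -2876  -4706  -7178  -10388  -14432
T: -332  -1090  -2682  -5558  -10264  -17442  -27830

-27830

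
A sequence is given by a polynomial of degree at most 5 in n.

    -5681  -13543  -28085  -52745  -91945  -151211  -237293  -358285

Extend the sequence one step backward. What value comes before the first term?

-1925

-7862  -14542  -24660  -39200  -59266  -86082  -120992
-6680  -10118  -14540  -20066  -26816  -34910
-3438  -4422  -5526  -6750  -8094
-984  -1104  -1224  -1344
-120  -120  -120
The fifth differences are constant at -120.
Work back: -984 + 120 = -864;  -3438 + 864 = -2574;  -6680 + 2574 = -4106;  -7862 + 4106 = -3756;  -5681 + 3756 = -1925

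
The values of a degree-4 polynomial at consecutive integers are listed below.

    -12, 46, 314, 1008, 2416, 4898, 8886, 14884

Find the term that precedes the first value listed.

D1: 58, 268, 694, 1408, 2482, 3988, 5998
D2: 210, 426, 714, 1074, 1506, 2010
D3: 216, 288, 360, 432, 504
D4: 72, 72, 72, 72
The fourth differences are constant at 72.
Work back: 216 − 72 = 144;  210 − 144 = 66;  58 − 66 = -8;  -12 + 8 = -4

-4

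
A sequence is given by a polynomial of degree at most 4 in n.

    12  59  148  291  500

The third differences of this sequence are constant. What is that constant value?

12

D1: 47, 89, 143, 209
D2: 42, 54, 66
D3: 12, 12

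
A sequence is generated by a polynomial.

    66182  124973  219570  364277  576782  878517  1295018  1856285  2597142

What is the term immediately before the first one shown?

Δ: 58791, 94597, 144707, 212505, 301735, 416501, 561267, 740857
Δ²: 35806, 50110, 67798, 89230, 114766, 144766, 179590
Δ³: 14304, 17688, 21432, 25536, 30000, 34824
Δ⁴: 3384, 3744, 4104, 4464, 4824
Δ⁵: 360, 360, 360, 360
The fifth differences are constant at 360.
Work back: 3384 − 360 = 3024;  14304 − 3024 = 11280;  35806 − 11280 = 24526;  58791 − 24526 = 34265;  66182 − 34265 = 31917

31917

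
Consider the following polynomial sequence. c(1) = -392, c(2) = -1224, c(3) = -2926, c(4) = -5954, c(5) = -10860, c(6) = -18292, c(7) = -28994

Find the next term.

-43806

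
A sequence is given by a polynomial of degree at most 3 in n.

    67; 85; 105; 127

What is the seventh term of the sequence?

205

First differences: 18, 20, 22
Second differences: 2, 2
Second differences constant at 2.
22 + 2 = 24;  127 + 24 = 151
24 + 2 = 26;  151 + 26 = 177
26 + 2 = 28;  177 + 28 = 205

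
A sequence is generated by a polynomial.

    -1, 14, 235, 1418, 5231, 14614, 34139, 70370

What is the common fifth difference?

First differences: 15, 221, 1183, 3813, 9383, 19525, 36231
Second differences: 206, 962, 2630, 5570, 10142, 16706
Third differences: 756, 1668, 2940, 4572, 6564
Fourth differences: 912, 1272, 1632, 1992
Fifth differences: 360, 360, 360

360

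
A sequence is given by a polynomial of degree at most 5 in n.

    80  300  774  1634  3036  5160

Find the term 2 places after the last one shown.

Δ: 220, 474, 860, 1402, 2124
Δ²: 254, 386, 542, 722
Δ³: 132, 156, 180
Δ⁴: 24, 24
The fourth differences are constant (24).
180 + 24 = 204;  722 + 204 = 926;  2124 + 926 = 3050;  5160 + 3050 = 8210
204 + 24 = 228;  926 + 228 = 1154;  3050 + 1154 = 4204;  8210 + 4204 = 12414

12414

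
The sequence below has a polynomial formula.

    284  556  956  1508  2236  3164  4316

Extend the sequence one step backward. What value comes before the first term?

116

First differences: 272, 400, 552, 728, 928, 1152
Second differences: 128, 152, 176, 200, 224
Third differences: 24, 24, 24, 24
The third differences are constant at 24.
Work back: 128 − 24 = 104;  272 − 104 = 168;  284 − 168 = 116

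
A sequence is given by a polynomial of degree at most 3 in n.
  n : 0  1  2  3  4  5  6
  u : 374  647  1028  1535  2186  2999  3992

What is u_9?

273  381  507  651  813  993
108  126  144  162  180
18  18  18  18
Constant third difference = 18, so extend:
180 + 18 = 198;  993 + 198 = 1191;  3992 + 1191 = 5183
198 + 18 = 216;  1191 + 216 = 1407;  5183 + 1407 = 6590
216 + 18 = 234;  1407 + 234 = 1641;  6590 + 1641 = 8231

8231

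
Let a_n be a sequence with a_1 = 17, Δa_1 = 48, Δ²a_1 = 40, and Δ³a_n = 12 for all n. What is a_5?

Build the table forward from the leading diagonal:
Δ³: 12, 12, 12, 12, 12
Δ²: 40, 52, 64, 76, 88
Δ: 48, 88, 140, 204, 280
a: 17, 65, 153, 293, 497

497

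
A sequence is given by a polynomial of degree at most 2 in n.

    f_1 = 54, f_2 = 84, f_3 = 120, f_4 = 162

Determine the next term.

210

D1: 30, 36, 42
D2: 6, 6
Constant second difference = 6, so extend:
42 + 6 = 48;  162 + 48 = 210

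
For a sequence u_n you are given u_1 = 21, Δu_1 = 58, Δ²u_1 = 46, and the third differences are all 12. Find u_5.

577

Build the table forward from the leading diagonal:
D3: 12  12  12  12  12
D2: 46  58  70  82  94
D1: 58  104  162  232  314
u: 21  79  183  345  577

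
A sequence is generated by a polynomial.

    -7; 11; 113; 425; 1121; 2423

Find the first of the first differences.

18

D1: 18, 102, 312, 696, 1302
D2: 84, 210, 384, 606
D3: 126, 174, 222
D4: 48, 48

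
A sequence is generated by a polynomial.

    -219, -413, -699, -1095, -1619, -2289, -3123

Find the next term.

-4139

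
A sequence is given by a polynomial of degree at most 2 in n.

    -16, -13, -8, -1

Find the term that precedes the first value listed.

First differences: 3, 5, 7
Second differences: 2, 2
The second differences are constant at 2.
Work back: 3 − 2 = 1;  -16 − 1 = -17

-17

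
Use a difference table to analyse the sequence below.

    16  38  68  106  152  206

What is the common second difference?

D1: 22, 30, 38, 46, 54
D2: 8, 8, 8, 8

8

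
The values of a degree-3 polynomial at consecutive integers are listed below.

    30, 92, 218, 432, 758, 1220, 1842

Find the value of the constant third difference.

Δ: 62, 126, 214, 326, 462, 622
Δ²: 64, 88, 112, 136, 160
Δ³: 24, 24, 24, 24

24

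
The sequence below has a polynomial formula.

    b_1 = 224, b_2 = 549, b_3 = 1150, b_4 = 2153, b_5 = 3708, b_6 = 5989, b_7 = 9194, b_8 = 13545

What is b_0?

D1: 325, 601, 1003, 1555, 2281, 3205, 4351
D2: 276, 402, 552, 726, 924, 1146
D3: 126, 150, 174, 198, 222
D4: 24, 24, 24, 24
The fourth differences are constant at 24.
Work back: 126 − 24 = 102;  276 − 102 = 174;  325 − 174 = 151;  224 − 151 = 73

73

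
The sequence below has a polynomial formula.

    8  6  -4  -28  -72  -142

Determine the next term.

-244

First differences: -2  -10  -24  -44  -70
Second differences: -8  -14  -20  -26
Third differences: -6  -6  -6
Third differences constant at -6.
-26 − 6 = -32;  -70 − 32 = -102;  -142 − 102 = -244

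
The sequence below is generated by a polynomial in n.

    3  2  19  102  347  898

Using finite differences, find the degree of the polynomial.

4

D1: -1, 17, 83, 245, 551
D2: 18, 66, 162, 306
D3: 48, 96, 144
D4: 48, 48
The fourth differences are constant, so the polynomial has degree 4.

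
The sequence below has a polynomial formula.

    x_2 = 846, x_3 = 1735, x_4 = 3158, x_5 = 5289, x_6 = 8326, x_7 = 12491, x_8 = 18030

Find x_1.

341

Δ: 889  1423  2131  3037  4165  5539
Δ²: 534  708  906  1128  1374
Δ³: 174  198  222  246
Δ⁴: 24  24  24
The fourth differences are constant at 24.
Work back: 174 − 24 = 150;  534 − 150 = 384;  889 − 384 = 505;  846 − 505 = 341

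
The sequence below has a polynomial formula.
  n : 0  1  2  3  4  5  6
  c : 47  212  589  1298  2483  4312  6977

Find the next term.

D1: 165, 377, 709, 1185, 1829, 2665
D2: 212, 332, 476, 644, 836
D3: 120, 144, 168, 192
D4: 24, 24, 24
The fourth differences are constant (24).
192 + 24 = 216;  836 + 216 = 1052;  2665 + 1052 = 3717;  6977 + 3717 = 10694

10694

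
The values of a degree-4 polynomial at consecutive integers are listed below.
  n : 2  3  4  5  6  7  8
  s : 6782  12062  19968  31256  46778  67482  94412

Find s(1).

3468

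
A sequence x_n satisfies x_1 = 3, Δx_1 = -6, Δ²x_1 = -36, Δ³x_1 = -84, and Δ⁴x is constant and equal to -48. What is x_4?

Build the table forward from the leading diagonal:
D4: -48, -48, -48, -48
D3: -84, -132, -180, -228
D2: -36, -120, -252, -432
D1: -6, -42, -162, -414
x: 3, -3, -45, -207

-207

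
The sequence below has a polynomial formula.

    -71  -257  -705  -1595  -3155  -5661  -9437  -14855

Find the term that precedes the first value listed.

-186  -448  -890  -1560  -2506  -3776  -5418
-262  -442  -670  -946  -1270  -1642
-180  -228  -276  -324  -372
-48  -48  -48  -48
The fourth differences are constant at -48.
Work back: -180 + 48 = -132;  -262 + 132 = -130;  -186 + 130 = -56;  -71 + 56 = -15

-15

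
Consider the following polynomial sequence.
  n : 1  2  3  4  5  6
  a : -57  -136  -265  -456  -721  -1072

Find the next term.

-1521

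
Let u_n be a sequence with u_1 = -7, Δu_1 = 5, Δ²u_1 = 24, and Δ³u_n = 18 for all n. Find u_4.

Build the table forward from the leading diagonal:
D3: 18, 18, 18, 18
D2: 24, 42, 60, 78
D1: 5, 29, 71, 131
u: -7, -2, 27, 98

98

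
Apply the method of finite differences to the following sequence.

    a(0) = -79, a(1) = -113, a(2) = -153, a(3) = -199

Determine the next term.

First differences: -34, -40, -46
Second differences: -6, -6
The second differences are constant (-6).
-46 − 6 = -52;  -199 − 52 = -251

-251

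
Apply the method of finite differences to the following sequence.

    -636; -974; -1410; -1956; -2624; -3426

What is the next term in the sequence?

-4374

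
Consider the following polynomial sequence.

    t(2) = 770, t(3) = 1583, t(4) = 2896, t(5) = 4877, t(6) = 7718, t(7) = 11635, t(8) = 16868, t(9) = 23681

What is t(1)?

813, 1313, 1981, 2841, 3917, 5233, 6813
500, 668, 860, 1076, 1316, 1580
168, 192, 216, 240, 264
24, 24, 24, 24
The fourth differences are constant at 24.
Work back: 168 − 24 = 144;  500 − 144 = 356;  813 − 356 = 457;  770 − 457 = 313

313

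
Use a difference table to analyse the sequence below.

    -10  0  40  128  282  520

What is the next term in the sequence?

D1: 10, 40, 88, 154, 238
D2: 30, 48, 66, 84
D3: 18, 18, 18
Constant third difference = 18, so extend:
84 + 18 = 102;  238 + 102 = 340;  520 + 340 = 860

860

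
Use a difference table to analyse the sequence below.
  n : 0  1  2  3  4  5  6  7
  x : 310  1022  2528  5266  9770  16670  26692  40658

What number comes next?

59486

D1: 712, 1506, 2738, 4504, 6900, 10022, 13966
D2: 794, 1232, 1766, 2396, 3122, 3944
D3: 438, 534, 630, 726, 822
D4: 96, 96, 96, 96
Fourth differences constant at 96.
822 + 96 = 918;  3944 + 918 = 4862;  13966 + 4862 = 18828;  40658 + 18828 = 59486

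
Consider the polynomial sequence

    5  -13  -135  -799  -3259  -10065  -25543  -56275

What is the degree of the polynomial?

-18, -122, -664, -2460, -6806, -15478, -30732
-104, -542, -1796, -4346, -8672, -15254
-438, -1254, -2550, -4326, -6582
-816, -1296, -1776, -2256
-480, -480, -480
The fifth differences are constant, so the polynomial has degree 5.

5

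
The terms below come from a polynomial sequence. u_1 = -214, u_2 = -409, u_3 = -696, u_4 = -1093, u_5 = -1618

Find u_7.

-3124

D1: -195 , -287 , -397 , -525
D2: -92 , -110 , -128
D3: -18 , -18
Third differences constant at -18.
-128 − 18 = -146;  -525 − 146 = -671;  -1618 − 671 = -2289
-146 − 18 = -164;  -671 − 164 = -835;  -2289 − 835 = -3124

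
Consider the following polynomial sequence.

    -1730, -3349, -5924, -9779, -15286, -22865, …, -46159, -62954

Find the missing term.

-32984

Using the first 6 terms:
-1619, -2575, -3855, -5507, -7579
-956, -1280, -1652, -2072
-324, -372, -420
-48, -48
Constant fourth difference = -48.
Extend forward: -420 − 48 = -468;  -2072 − 468 = -2540;  -7579 − 2540 = -10119;  -22865 − 10119 = -32984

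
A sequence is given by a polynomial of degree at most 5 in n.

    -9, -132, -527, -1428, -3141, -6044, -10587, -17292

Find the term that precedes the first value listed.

4

Δ: -123, -395, -901, -1713, -2903, -4543, -6705
Δ²: -272, -506, -812, -1190, -1640, -2162
Δ³: -234, -306, -378, -450, -522
Δ⁴: -72, -72, -72, -72
The fourth differences are constant at -72.
Work back: -234 + 72 = -162;  -272 + 162 = -110;  -123 + 110 = -13;  -9 + 13 = 4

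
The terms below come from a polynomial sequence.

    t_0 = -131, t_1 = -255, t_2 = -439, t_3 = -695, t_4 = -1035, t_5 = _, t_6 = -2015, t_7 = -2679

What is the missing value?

Using the first 5 terms:
D1: -124  -184  -256  -340
D2: -60  -72  -84
D3: -12  -12
Constant third difference = -12.
Extend forward: -84 − 12 = -96;  -340 − 96 = -436;  -1035 − 436 = -1471

-1471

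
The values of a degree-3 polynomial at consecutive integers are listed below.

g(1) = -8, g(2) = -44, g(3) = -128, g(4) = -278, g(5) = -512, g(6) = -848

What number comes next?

Δ: -36, -84, -150, -234, -336
Δ²: -48, -66, -84, -102
Δ³: -18, -18, -18
Constant third difference = -18, so extend:
-102 − 18 = -120;  -336 − 120 = -456;  -848 − 456 = -1304

-1304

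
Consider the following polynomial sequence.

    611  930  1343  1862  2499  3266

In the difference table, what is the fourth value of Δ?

Δ: 319, 413, 519, 637, 767
Δ²: 94, 106, 118, 130
Δ³: 12, 12, 12

637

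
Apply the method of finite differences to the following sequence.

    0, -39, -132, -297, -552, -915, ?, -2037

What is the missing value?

Using the first 6 terms:
-39, -93, -165, -255, -363
-54, -72, -90, -108
-18, -18, -18
Constant third difference = -18.
Extend forward: -108 − 18 = -126;  -363 − 126 = -489;  -915 − 489 = -1404

-1404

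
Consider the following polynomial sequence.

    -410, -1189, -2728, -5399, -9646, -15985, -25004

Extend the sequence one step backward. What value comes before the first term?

-91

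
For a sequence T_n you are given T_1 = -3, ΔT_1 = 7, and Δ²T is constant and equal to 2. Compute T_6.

52

Build the table forward from the leading diagonal:
D2: 2  2  2  2  2  2
D1: 7  9  11  13  15  17
T: -3  4  13  24  37  52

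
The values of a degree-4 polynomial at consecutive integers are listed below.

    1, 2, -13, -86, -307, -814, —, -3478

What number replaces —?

-1793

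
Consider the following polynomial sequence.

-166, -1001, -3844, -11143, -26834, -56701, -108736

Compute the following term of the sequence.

-193499

D1: -835, -2843, -7299, -15691, -29867, -52035
D2: -2008, -4456, -8392, -14176, -22168
D3: -2448, -3936, -5784, -7992
D4: -1488, -1848, -2208
D5: -360, -360
Fifth differences constant at -360.
-2208 − 360 = -2568;  -7992 − 2568 = -10560;  -22168 − 10560 = -32728;  -52035 − 32728 = -84763;  -108736 − 84763 = -193499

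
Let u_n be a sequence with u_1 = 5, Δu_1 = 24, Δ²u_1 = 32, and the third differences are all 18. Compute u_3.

Build the table forward from the leading diagonal:
Δ³: 18  18  18
Δ²: 32  50  68
Δ: 24  56  106
u: 5  29  85

85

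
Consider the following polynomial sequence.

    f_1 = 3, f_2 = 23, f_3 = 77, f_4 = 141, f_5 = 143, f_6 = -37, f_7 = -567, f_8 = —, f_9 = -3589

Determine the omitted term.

-1663

Using the first 7 terms:
20  54  64  2  -180  -530
34  10  -62  -182  -350
-24  -72  -120  -168
-48  -48  -48
Constant fourth difference = -48.
Extend forward: -168 − 48 = -216;  -350 − 216 = -566;  -530 − 566 = -1096;  -567 − 1096 = -1663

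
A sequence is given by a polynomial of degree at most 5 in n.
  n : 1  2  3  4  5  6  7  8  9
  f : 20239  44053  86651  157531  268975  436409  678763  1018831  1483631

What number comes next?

Δ: 23814, 42598, 70880, 111444, 167434, 242354, 340068, 464800
Δ²: 18784, 28282, 40564, 55990, 74920, 97714, 124732
Δ³: 9498, 12282, 15426, 18930, 22794, 27018
Δ⁴: 2784, 3144, 3504, 3864, 4224
Δ⁵: 360, 360, 360, 360
Constant fifth difference = 360, so extend:
4224 + 360 = 4584;  27018 + 4584 = 31602;  124732 + 31602 = 156334;  464800 + 156334 = 621134;  1483631 + 621134 = 2104765

2104765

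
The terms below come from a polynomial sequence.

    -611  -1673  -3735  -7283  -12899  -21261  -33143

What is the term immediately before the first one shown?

-159

Δ: -1062, -2062, -3548, -5616, -8362, -11882
Δ²: -1000, -1486, -2068, -2746, -3520
Δ³: -486, -582, -678, -774
Δ⁴: -96, -96, -96
The fourth differences are constant at -96.
Work back: -486 + 96 = -390;  -1000 + 390 = -610;  -1062 + 610 = -452;  -611 + 452 = -159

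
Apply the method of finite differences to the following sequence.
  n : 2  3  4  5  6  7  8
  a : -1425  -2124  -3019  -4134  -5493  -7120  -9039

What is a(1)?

-898

D1: -699, -895, -1115, -1359, -1627, -1919
D2: -196, -220, -244, -268, -292
D3: -24, -24, -24, -24
The third differences are constant at -24.
Work back: -196 + 24 = -172;  -699 + 172 = -527;  -1425 + 527 = -898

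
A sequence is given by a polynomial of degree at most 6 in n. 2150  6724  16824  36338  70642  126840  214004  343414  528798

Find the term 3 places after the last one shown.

Δ: 4574 , 10100 , 19514 , 34304 , 56198 , 87164 , 129410 , 185384
Δ²: 5526 , 9414 , 14790 , 21894 , 30966 , 42246 , 55974
Δ³: 3888 , 5376 , 7104 , 9072 , 11280 , 13728
Δ⁴: 1488 , 1728 , 1968 , 2208 , 2448
Δ⁵: 240 , 240 , 240 , 240
Fifth differences constant at 240.
2448 + 240 = 2688;  13728 + 2688 = 16416;  55974 + 16416 = 72390;  185384 + 72390 = 257774;  528798 + 257774 = 786572
2688 + 240 = 2928;  16416 + 2928 = 19344;  72390 + 19344 = 91734;  257774 + 91734 = 349508;  786572 + 349508 = 1136080
2928 + 240 = 3168;  19344 + 3168 = 22512;  91734 + 22512 = 114246;  349508 + 114246 = 463754;  1136080 + 463754 = 1599834

1599834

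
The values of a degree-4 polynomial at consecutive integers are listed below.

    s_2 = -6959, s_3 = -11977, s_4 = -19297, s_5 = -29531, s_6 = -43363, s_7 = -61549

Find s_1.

D1: -5018, -7320, -10234, -13832, -18186
D2: -2302, -2914, -3598, -4354
D3: -612, -684, -756
D4: -72, -72
The fourth differences are constant at -72.
Work back: -612 + 72 = -540;  -2302 + 540 = -1762;  -5018 + 1762 = -3256;  -6959 + 3256 = -3703

-3703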